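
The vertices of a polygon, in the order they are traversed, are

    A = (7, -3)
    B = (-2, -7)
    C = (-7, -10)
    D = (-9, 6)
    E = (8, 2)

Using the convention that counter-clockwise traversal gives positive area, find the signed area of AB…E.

-160

Apply the shoelace (surveyor's) formula: 2A = Σ (x_i·y_{i+1} − x_{i+1}·y_i), indices taken mod 5.
Σ = (-55) + (-29) + (-132) + (-66) + (-38) = -320
Signed area = Σ/2 = -160 (negative ⇒ clockwise traversal).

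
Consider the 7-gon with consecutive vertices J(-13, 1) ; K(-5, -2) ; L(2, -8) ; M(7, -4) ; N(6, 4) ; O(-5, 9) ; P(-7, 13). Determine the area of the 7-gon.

Apply Gauss's area formula: 2A = Σ (x_i·y_{i+1} − x_{i+1}·y_i), indices taken mod 7.
Cross-terms: 31, 44, 48, 52, 74, -2, 162  ⇒  Σ = 409
Area = |Σ|/2 = 204.5.

204.5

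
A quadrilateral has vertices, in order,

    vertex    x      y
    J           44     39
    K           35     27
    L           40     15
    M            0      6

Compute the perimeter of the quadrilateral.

124

|JK| = √((-9)² + (-12)²) = √225 = 15
|KL| = √((5)² + (-12)²) = √169 = 13
|LM| = √((-40)² + (-9)²) = √1681 = 41
|MJ| = √((44)² + (33)²) = √3025 = 55
Perimeter = 15 + 13 + 41 + 55 = 124.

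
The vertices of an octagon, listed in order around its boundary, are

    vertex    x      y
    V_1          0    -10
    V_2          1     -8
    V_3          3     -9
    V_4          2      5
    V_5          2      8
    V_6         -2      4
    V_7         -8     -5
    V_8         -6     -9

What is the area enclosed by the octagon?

116

Apply the surveyor's formula: 2A = Σ (x_i·y_{i+1} − x_{i+1}·y_i), indices taken mod 8.
V_1→V_2: (0)(-8) − (1)(-10) = 10
V_2→V_3: (1)(-9) − (3)(-8) = 15
V_3→V_4: (3)(5) − (2)(-9) = 33
V_4→V_5: (2)(8) − (2)(5) = 6
V_5→V_6: (2)(4) − (-2)(8) = 24
V_6→V_7: (-2)(-5) − (-8)(4) = 42
V_7→V_8: (-8)(-9) − (-6)(-5) = 42
V_8→V_1: (-6)(-10) − (0)(-9) = 60
Σ = 232
Area = |Σ|/2 = 116.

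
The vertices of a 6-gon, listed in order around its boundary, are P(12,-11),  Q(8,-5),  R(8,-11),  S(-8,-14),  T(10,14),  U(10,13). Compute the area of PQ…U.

234

Σ = (28) + (-48) + (-200) + (28) + (-10) + (-266) = -468
Area = |Σ|/2 = 234.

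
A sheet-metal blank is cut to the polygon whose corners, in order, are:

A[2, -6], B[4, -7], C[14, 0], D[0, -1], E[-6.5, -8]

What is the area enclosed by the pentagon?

Apply the shoelace (surveyor's) formula: 2A = Σ (x_i·y_{i+1} − x_{i+1}·y_i), indices taken mod 5.
Σ = (10) + (98) + (-14) + (-6.5) + (55) = 142.5
Area = |Σ|/2 = 71.25.

71.25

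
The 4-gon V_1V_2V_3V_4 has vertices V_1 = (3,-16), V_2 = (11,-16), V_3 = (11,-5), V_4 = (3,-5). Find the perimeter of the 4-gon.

38

|V_1V_2| = √((8)² + (0)²) = √64 = 8
|V_2V_3| = √((0)² + (11)²) = √121 = 11
|V_3V_4| = √((-8)² + (0)²) = √64 = 8
|V_4V_1| = √((0)² + (-11)²) = √121 = 11
Perimeter = 8 + 11 + 8 + 11 = 38.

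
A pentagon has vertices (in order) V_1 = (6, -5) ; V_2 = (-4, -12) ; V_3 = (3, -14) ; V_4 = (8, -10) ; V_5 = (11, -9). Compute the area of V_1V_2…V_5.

59.5

V_1→V_2: (6)(-12) − (-4)(-5) = -92
V_2→V_3: (-4)(-14) − (3)(-12) = 92
V_3→V_4: (3)(-10) − (8)(-14) = 82
V_4→V_5: (8)(-9) − (11)(-10) = 38
V_5→V_1: (11)(-5) − (6)(-9) = -1
Σ = 119
Area = |Σ|/2 = 59.5.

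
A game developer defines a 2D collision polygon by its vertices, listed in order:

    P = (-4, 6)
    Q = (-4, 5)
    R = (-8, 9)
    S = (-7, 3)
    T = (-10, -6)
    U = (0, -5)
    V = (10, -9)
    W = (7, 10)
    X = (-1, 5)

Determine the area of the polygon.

Apply Gauss's area formula: 2A = Σ (x_i·y_{i+1} − x_{i+1}·y_i), indices taken mod 9.
P→Q: (-4)(5) − (-4)(6) = 4
Q→R: (-4)(9) − (-8)(5) = 4
R→S: (-8)(3) − (-7)(9) = 39
S→T: (-7)(-6) − (-10)(3) = 72
T→U: (-10)(-5) − (0)(-6) = 50
U→V: (0)(-9) − (10)(-5) = 50
V→W: (10)(10) − (7)(-9) = 163
W→X: (7)(5) − (-1)(10) = 45
X→P: (-1)(6) − (-4)(5) = 14
Σ = 441
Area = |Σ|/2 = 220.5.

220.5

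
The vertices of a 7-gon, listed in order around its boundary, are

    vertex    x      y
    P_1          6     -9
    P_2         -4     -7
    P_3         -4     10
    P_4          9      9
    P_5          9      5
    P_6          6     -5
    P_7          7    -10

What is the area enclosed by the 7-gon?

Apply the shoelace formula: 2A = Σ (x_i·y_{i+1} − x_{i+1}·y_i), indices taken mod 7.
Σ = (-78) + (-68) + (-126) + (-36) + (-75) + (-25) + (-3) = -411
Area = |Σ|/2 = 205.5.

205.5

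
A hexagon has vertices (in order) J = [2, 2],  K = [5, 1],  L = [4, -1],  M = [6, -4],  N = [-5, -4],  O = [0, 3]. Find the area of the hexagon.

46

Σ = (-8) + (-9) + (-10) + (-44) + (-15) + (-6) = -92
Area = |Σ|/2 = 46.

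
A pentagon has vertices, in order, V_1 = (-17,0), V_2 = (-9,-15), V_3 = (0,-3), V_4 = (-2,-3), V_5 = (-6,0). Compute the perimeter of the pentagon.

50

|V_1V_2| = √((8)² + (-15)²) = √289 = 17
|V_2V_3| = √((9)² + (12)²) = √225 = 15
|V_3V_4| = √((-2)² + (0)²) = √4 = 2
|V_4V_5| = √((-4)² + (3)²) = √25 = 5
|V_5V_1| = √((-11)² + (0)²) = √121 = 11
Perimeter = 17 + 15 + 2 + 5 + 11 = 50.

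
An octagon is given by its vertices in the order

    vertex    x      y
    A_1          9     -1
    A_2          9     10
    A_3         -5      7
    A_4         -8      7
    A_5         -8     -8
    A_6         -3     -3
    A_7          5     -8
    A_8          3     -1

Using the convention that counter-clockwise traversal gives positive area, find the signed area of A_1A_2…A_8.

208.5

Σ = (99) + (113) + (21) + (120) + (0) + (39) + (19) + (6) = 417
Signed area = Σ/2 = 208.5 (positive ⇒ counter-clockwise traversal).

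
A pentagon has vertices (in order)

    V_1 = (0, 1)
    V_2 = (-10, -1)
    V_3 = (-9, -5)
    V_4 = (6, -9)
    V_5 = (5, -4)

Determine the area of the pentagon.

94

Apply Gauss's area formula: 2A = Σ (x_i·y_{i+1} − x_{i+1}·y_i), indices taken mod 5.
V_1→V_2: (0)(-1) − (-10)(1) = 10
V_2→V_3: (-10)(-5) − (-9)(-1) = 41
V_3→V_4: (-9)(-9) − (6)(-5) = 111
V_4→V_5: (6)(-4) − (5)(-9) = 21
V_5→V_1: (5)(1) − (0)(-4) = 5
Σ = 188
Area = |Σ|/2 = 94.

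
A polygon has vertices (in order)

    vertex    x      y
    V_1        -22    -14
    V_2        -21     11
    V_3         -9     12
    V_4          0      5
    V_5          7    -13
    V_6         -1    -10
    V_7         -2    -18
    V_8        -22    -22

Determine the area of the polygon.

691

Apply the shoelace formula: 2A = Σ (x_i·y_{i+1} − x_{i+1}·y_i), indices taken mod 8.
V_1→V_2: (-22)(11) − (-21)(-14) = -536
V_2→V_3: (-21)(12) − (-9)(11) = -153
V_3→V_4: (-9)(5) − (0)(12) = -45
V_4→V_5: (0)(-13) − (7)(5) = -35
V_5→V_6: (7)(-10) − (-1)(-13) = -83
V_6→V_7: (-1)(-18) − (-2)(-10) = -2
V_7→V_8: (-2)(-22) − (-22)(-18) = -352
V_8→V_1: (-22)(-14) − (-22)(-22) = -176
Σ = -1382
Area = |Σ|/2 = 691.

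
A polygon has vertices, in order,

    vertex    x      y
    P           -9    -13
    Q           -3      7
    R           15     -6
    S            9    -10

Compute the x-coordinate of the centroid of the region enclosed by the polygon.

Apply the surveyor's formula. First the cross-terms c_i = x_i·y_{i+1} − x_{i+1}·y_i:
  -102, -87, -96, -207  ⇒  2A = -492, A = -246.
Then Σ (x_i + x_{i+1})·c_i = -2124, so x̄ = -2124 / (6·(-246)) = 59/41.

59/41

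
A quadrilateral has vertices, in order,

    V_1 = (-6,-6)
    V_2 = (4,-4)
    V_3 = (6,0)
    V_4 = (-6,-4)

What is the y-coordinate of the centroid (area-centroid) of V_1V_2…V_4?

Apply the shoelace formula. First the cross-terms c_i = x_i·y_{i+1} − x_{i+1}·y_i:
  48, 24, -24, 12  ⇒  2A = 60, A = 30.
Then Σ (y_i + y_{i+1})·c_i = -600, so ȳ = -600 / (6·30) = -10/3.

-10/3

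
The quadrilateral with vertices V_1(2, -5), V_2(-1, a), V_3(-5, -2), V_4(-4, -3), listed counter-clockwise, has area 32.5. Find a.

5

The doubled signed area Σ (x_i y_{i+1} − x_{i+1} y_i) is linear in a.
With a=0 it equals 30; the coefficient of a is 7 (from the two edges through V_2).
So 7·a + 30 = 2·32.5 = 65 ⇒ a = 5.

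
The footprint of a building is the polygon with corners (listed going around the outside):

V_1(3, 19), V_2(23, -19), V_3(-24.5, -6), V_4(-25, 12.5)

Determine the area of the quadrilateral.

1033.125

Cross-terms: -494, -603.5, -456.25, -512.5  ⇒  Σ = -2066.25
Area = |Σ|/2 = 1033.125.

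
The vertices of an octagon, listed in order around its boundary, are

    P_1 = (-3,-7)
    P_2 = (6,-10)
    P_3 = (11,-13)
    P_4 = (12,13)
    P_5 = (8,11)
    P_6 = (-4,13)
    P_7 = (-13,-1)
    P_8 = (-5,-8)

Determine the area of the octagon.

Apply the surveyor's formula: 2A = Σ (x_i·y_{i+1} − x_{i+1}·y_i), indices taken mod 8.
P_1→P_2: (-3)(-10) − (6)(-7) = 72
P_2→P_3: (6)(-13) − (11)(-10) = 32
P_3→P_4: (11)(13) − (12)(-13) = 299
P_4→P_5: (12)(11) − (8)(13) = 28
P_5→P_6: (8)(13) − (-4)(11) = 148
P_6→P_7: (-4)(-1) − (-13)(13) = 173
P_7→P_8: (-13)(-8) − (-5)(-1) = 99
P_8→P_1: (-5)(-7) − (-3)(-8) = 11
Σ = 862
Area = |Σ|/2 = 431.

431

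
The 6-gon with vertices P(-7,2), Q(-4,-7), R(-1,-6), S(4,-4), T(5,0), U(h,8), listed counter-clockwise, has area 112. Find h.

The doubled signed area Σ (x_i y_{i+1} − x_{i+1} y_i) is linear in h.
With h=0 it equals 218; the coefficient of h is 2 (from the two edges through U).
So 2·h + 218 = 2·112 = 224 ⇒ h = 3.

3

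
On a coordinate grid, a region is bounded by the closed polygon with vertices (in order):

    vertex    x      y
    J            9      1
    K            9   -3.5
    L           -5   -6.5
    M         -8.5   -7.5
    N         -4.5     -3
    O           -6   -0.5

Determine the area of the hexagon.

Apply the surveyor's formula: 2A = Σ (x_i·y_{i+1} − x_{i+1}·y_i), indices taken mod 6.
J→K: (9)(-3.5) − (9)(1) = -40.5
K→L: (9)(-6.5) − (-5)(-3.5) = -76
L→M: (-5)(-7.5) − (-8.5)(-6.5) = -17.75
M→N: (-8.5)(-3) − (-4.5)(-7.5) = -8.25
N→O: (-4.5)(-0.5) − (-6)(-3) = -15.75
O→J: (-6)(1) − (9)(-0.5) = -1.5
Σ = -159.75
Area = |Σ|/2 = 79.875.

79.875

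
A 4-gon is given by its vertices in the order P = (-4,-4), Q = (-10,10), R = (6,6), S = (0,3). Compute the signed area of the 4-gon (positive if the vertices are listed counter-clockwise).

Σ = (-80) + (-120) + (18) + (12) = -170
Signed area = Σ/2 = -85 (negative ⇒ clockwise traversal).

-85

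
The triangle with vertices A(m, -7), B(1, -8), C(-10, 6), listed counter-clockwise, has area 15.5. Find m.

Write out the shoelace sum; only the two edges meeting at A involve m:
2·Area = [((-10)·(-7) − m·6) + (m·(-8) − 1·(-7))] + -74
       = -14·m + 3 = 31
⇒ m = -2.

-2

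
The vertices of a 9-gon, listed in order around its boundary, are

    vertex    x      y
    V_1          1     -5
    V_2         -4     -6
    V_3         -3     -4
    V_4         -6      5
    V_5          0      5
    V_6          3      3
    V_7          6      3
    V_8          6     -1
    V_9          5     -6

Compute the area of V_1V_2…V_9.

Apply the shoelace (surveyor's) formula: 2A = Σ (x_i·y_{i+1} − x_{i+1}·y_i), indices taken mod 9.
Σ = (-26) + (-2) + (-39) + (-30) + (-15) + (-9) + (-24) + (-31) + (-19) = -195
Area = |Σ|/2 = 97.5.

97.5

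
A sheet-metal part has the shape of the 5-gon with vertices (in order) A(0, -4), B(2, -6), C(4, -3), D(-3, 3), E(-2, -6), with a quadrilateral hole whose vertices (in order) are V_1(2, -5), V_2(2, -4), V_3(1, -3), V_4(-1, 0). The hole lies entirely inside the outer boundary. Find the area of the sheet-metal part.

Outer boundary:
Cross-terms: 8, 18, 3, 24, 8  ⇒  Σ = 61
Area = |Σ|/2 = 30.5.
Hole:
Apply the shoelace (surveyor's) formula: 2A = Σ (x_i·y_{i+1} − x_{i+1}·y_i), indices taken mod 4.
Σ = (2) + (-2) + (-3) + (5) = 2
Area = |Σ|/2 = 1.
Net area = 30.5 − 1 = 29.5.

29.5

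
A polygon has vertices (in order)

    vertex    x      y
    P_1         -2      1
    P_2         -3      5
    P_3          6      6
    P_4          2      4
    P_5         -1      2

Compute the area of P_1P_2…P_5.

16

Apply the shoelace formula: 2A = Σ (x_i·y_{i+1} − x_{i+1}·y_i), indices taken mod 5.
Cross-terms: -7, -48, 12, 8, 3  ⇒  Σ = -32
Area = |Σ|/2 = 16.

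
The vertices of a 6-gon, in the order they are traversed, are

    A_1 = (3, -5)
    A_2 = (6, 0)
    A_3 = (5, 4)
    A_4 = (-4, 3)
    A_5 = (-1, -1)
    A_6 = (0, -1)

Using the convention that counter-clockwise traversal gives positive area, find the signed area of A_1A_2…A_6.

48

Apply the shoelace formula: 2A = Σ (x_i·y_{i+1} − x_{i+1}·y_i), indices taken mod 6.
Σ = (30) + (24) + (31) + (7) + (1) + (3) = 96
Signed area = Σ/2 = 48 (positive ⇒ counter-clockwise traversal).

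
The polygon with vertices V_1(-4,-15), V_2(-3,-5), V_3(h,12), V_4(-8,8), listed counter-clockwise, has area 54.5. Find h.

-6

Write out the shoelace sum; only the two edges meeting at V_3 involve h:
2·Area = [((-3)·12 − h·(-5)) + (h·8 − (-8)·12)] + 127
       = 13·h + 187 = 109
⇒ h = -6.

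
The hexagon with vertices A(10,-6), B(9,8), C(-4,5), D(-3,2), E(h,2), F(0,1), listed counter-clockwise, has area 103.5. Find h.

-5

Write out the shoelace sum; only the two edges meeting at E involve h:
2·Area = [((-3)·2 − h·2) + (h·1 − 0·2)] + 208
       = -1·h + 202 = 207
⇒ h = -5.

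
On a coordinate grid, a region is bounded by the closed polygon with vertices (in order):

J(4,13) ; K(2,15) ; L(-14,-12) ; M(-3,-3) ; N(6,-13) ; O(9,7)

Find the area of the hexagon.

Σ = (34) + (186) + (6) + (57) + (159) + (89) = 531
Area = |Σ|/2 = 265.5.

265.5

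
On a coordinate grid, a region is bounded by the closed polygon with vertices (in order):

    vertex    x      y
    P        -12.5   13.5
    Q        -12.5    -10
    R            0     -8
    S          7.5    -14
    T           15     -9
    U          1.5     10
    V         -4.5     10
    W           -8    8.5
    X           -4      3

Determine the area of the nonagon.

Apply the surveyor's formula: 2A = Σ (x_i·y_{i+1} − x_{i+1}·y_i), indices taken mod 9.
P→Q: (-12.5)(-10) − (-12.5)(13.5) = 293.75
Q→R: (-12.5)(-8) − (0)(-10) = 100
R→S: (0)(-14) − (7.5)(-8) = 60
S→T: (7.5)(-9) − (15)(-14) = 142.5
T→U: (15)(10) − (1.5)(-9) = 163.5
U→V: (1.5)(10) − (-4.5)(10) = 60
V→W: (-4.5)(8.5) − (-8)(10) = 41.75
W→X: (-8)(3) − (-4)(8.5) = 10
X→P: (-4)(13.5) − (-12.5)(3) = -16.5
Σ = 855
Area = |Σ|/2 = 427.5.

427.5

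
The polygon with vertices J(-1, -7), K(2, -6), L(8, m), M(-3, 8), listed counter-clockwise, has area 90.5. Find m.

4

Write out the shoelace sum; only the two edges meeting at L involve m:
2·Area = [(2·m − 8·(-6)) + (8·8 − (-3)·m)] + 49
       = 5·m + 161 = 181
⇒ m = 4.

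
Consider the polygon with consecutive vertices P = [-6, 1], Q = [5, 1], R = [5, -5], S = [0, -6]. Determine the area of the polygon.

Apply the shoelace formula: 2A = Σ (x_i·y_{i+1} − x_{i+1}·y_i), indices taken mod 4.
P→Q: (-6)(1) − (5)(1) = -11
Q→R: (5)(-5) − (5)(1) = -30
R→S: (5)(-6) − (0)(-5) = -30
S→P: (0)(1) − (-6)(-6) = -36
Σ = -107
Area = |Σ|/2 = 53.5.

53.5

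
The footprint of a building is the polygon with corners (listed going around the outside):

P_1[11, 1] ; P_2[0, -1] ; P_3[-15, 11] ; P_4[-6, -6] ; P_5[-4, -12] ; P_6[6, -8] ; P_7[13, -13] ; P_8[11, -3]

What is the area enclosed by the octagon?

Σ = (-11) + (-15) + (156) + (48) + (104) + (26) + (104) + (44) = 456
Area = |Σ|/2 = 228.

228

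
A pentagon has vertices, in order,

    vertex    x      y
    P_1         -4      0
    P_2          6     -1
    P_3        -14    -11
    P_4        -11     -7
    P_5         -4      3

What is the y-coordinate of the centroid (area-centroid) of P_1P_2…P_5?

-275/74

Apply the surveyor's formula. First the cross-terms c_i = x_i·y_{i+1} − x_{i+1}·y_i:
  4, -80, -23, -61, 12  ⇒  2A = -148, A = -74.
Then Σ (y_i + y_{i+1})·c_i = 1650, so ȳ = 1650 / (6·(-74)) = -275/74.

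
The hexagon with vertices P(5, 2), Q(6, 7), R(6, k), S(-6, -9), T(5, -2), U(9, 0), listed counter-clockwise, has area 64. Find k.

9

Write out the shoelace sum; only the two edges meeting at R involve k:
2·Area = [(6·k − 6·7) + (6·(-9) − (-6)·k)] + 116
       = 12·k + 20 = 128
⇒ k = 9.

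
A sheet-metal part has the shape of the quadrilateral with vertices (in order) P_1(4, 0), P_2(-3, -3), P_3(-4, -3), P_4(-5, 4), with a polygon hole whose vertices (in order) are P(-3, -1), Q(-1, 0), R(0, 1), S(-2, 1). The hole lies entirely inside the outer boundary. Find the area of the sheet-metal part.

28.5

Outer boundary:
Apply the shoelace formula: 2A = Σ (x_i·y_{i+1} − x_{i+1}·y_i), indices taken mod 4.
Σ = (-12) + (-3) + (-31) + (-16) = -62
Area = |Σ|/2 = 31.
Hole:
Σ = (-1) + (-1) + (2) + (5) = 5
Area = |Σ|/2 = 2.5.
Net area = 31 − 2.5 = 28.5.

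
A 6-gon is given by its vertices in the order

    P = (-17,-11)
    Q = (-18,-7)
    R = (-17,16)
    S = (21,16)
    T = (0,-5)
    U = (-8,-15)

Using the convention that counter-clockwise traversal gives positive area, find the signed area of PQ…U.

Σ = (-79) + (-407) + (-608) + (-105) + (-40) + (-167) = -1406
Signed area = Σ/2 = -703 (negative ⇒ clockwise traversal).

-703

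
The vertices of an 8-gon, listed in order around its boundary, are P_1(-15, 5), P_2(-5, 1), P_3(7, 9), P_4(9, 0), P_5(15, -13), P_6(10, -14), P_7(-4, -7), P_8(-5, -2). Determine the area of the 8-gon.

264

Cross-terms: 10, -52, -81, -117, -80, -126, -27, -55  ⇒  Σ = -528
Area = |Σ|/2 = 264.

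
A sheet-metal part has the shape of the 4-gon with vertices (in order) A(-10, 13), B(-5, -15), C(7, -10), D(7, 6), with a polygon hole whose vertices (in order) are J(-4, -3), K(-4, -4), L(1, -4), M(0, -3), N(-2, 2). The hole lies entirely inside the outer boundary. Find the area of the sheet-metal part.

302

Outer boundary:
A→B: (-10)(-15) − (-5)(13) = 215
B→C: (-5)(-10) − (7)(-15) = 155
C→D: (7)(6) − (7)(-10) = 112
D→A: (7)(13) − (-10)(6) = 151
Σ = 633
Area = |Σ|/2 = 316.5.
Hole:
Apply the shoelace (surveyor's) formula: 2A = Σ (x_i·y_{i+1} − x_{i+1}·y_i), indices taken mod 5.
Cross-terms: 4, 20, -3, -6, 14  ⇒  Σ = 29
Area = |Σ|/2 = 14.5.
Net area = 316.5 − 14.5 = 302.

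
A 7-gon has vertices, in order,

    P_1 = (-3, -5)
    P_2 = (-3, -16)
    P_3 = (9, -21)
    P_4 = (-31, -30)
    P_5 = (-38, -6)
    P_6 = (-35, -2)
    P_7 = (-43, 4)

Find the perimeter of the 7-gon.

|P_1P_2| = √((0)² + (-11)²) = √121 = 11
|P_2P_3| = √((12)² + (-5)²) = √169 = 13
|P_3P_4| = √((-40)² + (-9)²) = √1681 = 41
|P_4P_5| = √((-7)² + (24)²) = √625 = 25
|P_5P_6| = √((3)² + (4)²) = √25 = 5
|P_6P_7| = √((-8)² + (6)²) = √100 = 10
|P_7P_1| = √((40)² + (-9)²) = √1681 = 41
Perimeter = 11 + 13 + 41 + 25 + 5 + 10 + 41 = 146.

146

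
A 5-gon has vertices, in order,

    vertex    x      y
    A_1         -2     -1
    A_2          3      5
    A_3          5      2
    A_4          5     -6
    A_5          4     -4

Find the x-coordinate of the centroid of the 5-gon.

Apply the shoelace (surveyor's) formula. First the cross-terms c_i = x_i·y_{i+1} − x_{i+1}·y_i:
  -7, -19, -40, 4, -12  ⇒  2A = -74, A = -37.
Then Σ (x_i + x_{i+1})·c_i = -547, so x̄ = -547 / (6·(-37)) = 547/222.

547/222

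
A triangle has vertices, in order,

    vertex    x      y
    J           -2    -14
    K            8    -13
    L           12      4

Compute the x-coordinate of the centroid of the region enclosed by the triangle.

Apply the shoelace (surveyor's) formula. First the cross-terms c_i = x_i·y_{i+1} − x_{i+1}·y_i:
  138, 188, -160  ⇒  2A = 166, A = 83.
Then Σ (x_i + x_{i+1})·c_i = 2988, so x̄ = 2988 / (6·83) = 6.

6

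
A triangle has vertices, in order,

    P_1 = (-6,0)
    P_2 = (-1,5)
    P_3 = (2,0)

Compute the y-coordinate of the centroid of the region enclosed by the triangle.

5/3

Apply the surveyor's formula. First the cross-terms c_i = x_i·y_{i+1} − x_{i+1}·y_i:
  -30, -10, 0  ⇒  2A = -40, A = -20.
Then Σ (y_i + y_{i+1})·c_i = -200, so ȳ = -200 / (6·(-20)) = 5/3.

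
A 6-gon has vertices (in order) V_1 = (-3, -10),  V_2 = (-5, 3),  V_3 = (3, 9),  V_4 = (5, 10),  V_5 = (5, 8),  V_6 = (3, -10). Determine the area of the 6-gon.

Apply the surveyor's formula: 2A = Σ (x_i·y_{i+1} − x_{i+1}·y_i), indices taken mod 6.
Σ = (-59) + (-54) + (-15) + (-10) + (-74) + (-60) = -272
Area = |Σ|/2 = 136.

136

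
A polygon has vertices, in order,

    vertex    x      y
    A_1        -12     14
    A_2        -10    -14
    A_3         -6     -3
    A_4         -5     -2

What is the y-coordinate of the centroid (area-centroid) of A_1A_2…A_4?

-65/157

Apply the shoelace (surveyor's) formula. First the cross-terms c_i = x_i·y_{i+1} − x_{i+1}·y_i:
  308, -54, -3, -94  ⇒  2A = 157, A = 78.5.
Then Σ (y_i + y_{i+1})·c_i = -195, so ȳ = -195 / (6·78.5) = -65/157.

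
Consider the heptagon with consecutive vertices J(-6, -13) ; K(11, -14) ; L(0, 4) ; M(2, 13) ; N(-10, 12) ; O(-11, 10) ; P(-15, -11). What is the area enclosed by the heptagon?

Σ = (227) + (44) + (-8) + (154) + (32) + (271) + (129) = 849
Area = |Σ|/2 = 424.5.

424.5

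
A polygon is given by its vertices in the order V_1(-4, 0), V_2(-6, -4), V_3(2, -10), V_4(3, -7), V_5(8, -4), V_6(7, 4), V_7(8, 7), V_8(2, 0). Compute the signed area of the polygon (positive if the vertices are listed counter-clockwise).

103.5

Apply the surveyor's formula: 2A = Σ (x_i·y_{i+1} − x_{i+1}·y_i), indices taken mod 8.
Cross-terms: 16, 68, 16, 44, 60, 17, -14, 0  ⇒  Σ = 207
Signed area = Σ/2 = 103.5 (positive ⇒ counter-clockwise traversal).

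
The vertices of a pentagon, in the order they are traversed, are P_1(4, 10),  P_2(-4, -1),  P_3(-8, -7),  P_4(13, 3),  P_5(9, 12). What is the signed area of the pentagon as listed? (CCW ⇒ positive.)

147

Apply Gauss's area formula: 2A = Σ (x_i·y_{i+1} − x_{i+1}·y_i), indices taken mod 5.
Cross-terms: 36, 20, 67, 129, 42  ⇒  Σ = 294
Signed area = Σ/2 = 147 (positive ⇒ counter-clockwise traversal).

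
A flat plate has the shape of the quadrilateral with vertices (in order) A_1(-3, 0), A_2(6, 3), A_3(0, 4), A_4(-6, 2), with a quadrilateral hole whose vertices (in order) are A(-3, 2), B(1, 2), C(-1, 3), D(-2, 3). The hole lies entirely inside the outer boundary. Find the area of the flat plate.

Outer boundary:
Σ = (-9) + (24) + (24) + (6) = 45
Area = |Σ|/2 = 22.5.
Hole:
Apply the shoelace formula: 2A = Σ (x_i·y_{i+1} − x_{i+1}·y_i), indices taken mod 4.
Σ = (-8) + (5) + (3) + (5) = 5
Area = |Σ|/2 = 2.5.
Net area = 22.5 − 2.5 = 20.

20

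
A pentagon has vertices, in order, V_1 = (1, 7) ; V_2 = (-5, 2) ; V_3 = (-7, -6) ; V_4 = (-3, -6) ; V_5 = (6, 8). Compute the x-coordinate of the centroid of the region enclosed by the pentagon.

-214/151

Apply the surveyor's formula. First the cross-terms c_i = x_i·y_{i+1} − x_{i+1}·y_i:
  37, 44, 24, 12, 34  ⇒  2A = 151, A = 75.5.
Then Σ (x_i + x_{i+1})·c_i = -642, so x̄ = -642 / (6·75.5) = -214/151.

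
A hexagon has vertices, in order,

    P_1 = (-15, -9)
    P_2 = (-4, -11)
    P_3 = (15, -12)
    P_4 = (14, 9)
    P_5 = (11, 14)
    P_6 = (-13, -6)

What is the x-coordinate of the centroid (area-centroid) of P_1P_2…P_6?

Apply Gauss's area formula. First the cross-terms c_i = x_i·y_{i+1} − x_{i+1}·y_i:
  129, 213, 303, 97, 116, 27  ⇒  2A = 885, A = 442.5.
Then Σ (x_i + x_{i+1})·c_i = 10116, so x̄ = 10116 / (6·442.5) = 1124/295.

1124/295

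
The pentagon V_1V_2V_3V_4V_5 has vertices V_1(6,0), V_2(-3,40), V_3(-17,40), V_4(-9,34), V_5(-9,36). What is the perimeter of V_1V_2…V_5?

106

|V_1V_2| = √((-9)² + (40)²) = √1681 = 41
|V_2V_3| = √((-14)² + (0)²) = √196 = 14
|V_3V_4| = √((8)² + (-6)²) = √100 = 10
|V_4V_5| = √((0)² + (2)²) = √4 = 2
|V_5V_1| = √((15)² + (-36)²) = √1521 = 39
Perimeter = 41 + 14 + 10 + 2 + 39 = 106.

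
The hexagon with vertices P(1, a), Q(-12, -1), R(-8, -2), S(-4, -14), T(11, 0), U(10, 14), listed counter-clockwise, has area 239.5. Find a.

The doubled signed area Σ (x_i y_{i+1} − x_{i+1} y_i) is linear in a.
With a=0 it equals 413; the coefficient of a is 22 (from the two edges through P).
So 22·a + 413 = 2·239.5 = 479 ⇒ a = 3.

3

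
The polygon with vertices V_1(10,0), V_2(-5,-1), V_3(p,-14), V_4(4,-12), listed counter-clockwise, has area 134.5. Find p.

-3

Write out the shoelace sum; only the two edges meeting at V_3 involve p:
2·Area = [((-5)·(-14) − p·(-1)) + (p·(-12) − 4·(-14))] + 110
       = -11·p + 236 = 269
⇒ p = -3.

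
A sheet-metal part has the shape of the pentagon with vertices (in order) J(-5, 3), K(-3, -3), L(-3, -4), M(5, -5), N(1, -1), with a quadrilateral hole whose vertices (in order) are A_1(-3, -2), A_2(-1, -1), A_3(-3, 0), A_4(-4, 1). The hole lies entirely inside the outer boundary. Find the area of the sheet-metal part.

27

Outer boundary:
Apply Gauss's area formula: 2A = Σ (x_i·y_{i+1} − x_{i+1}·y_i), indices taken mod 5.
J→K: (-5)(-3) − (-3)(3) = 24
K→L: (-3)(-4) − (-3)(-3) = 3
L→M: (-3)(-5) − (5)(-4) = 35
M→N: (5)(-1) − (1)(-5) = 0
N→J: (1)(3) − (-5)(-1) = -2
Σ = 60
Area = |Σ|/2 = 30.
Hole:
Apply the surveyor's formula: 2A = Σ (x_i·y_{i+1} − x_{i+1}·y_i), indices taken mod 4.
Cross-terms: 1, -3, -3, 11  ⇒  Σ = 6
Area = |Σ|/2 = 3.
Net area = 30 − 3 = 27.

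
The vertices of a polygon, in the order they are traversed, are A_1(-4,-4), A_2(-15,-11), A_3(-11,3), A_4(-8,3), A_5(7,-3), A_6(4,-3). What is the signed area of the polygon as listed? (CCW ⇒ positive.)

-112.5

A_1→A_2: (-4)(-11) − (-15)(-4) = -16
A_2→A_3: (-15)(3) − (-11)(-11) = -166
A_3→A_4: (-11)(3) − (-8)(3) = -9
A_4→A_5: (-8)(-3) − (7)(3) = 3
A_5→A_6: (7)(-3) − (4)(-3) = -9
A_6→A_1: (4)(-4) − (-4)(-3) = -28
Σ = -225
Signed area = Σ/2 = -112.5 (negative ⇒ clockwise traversal).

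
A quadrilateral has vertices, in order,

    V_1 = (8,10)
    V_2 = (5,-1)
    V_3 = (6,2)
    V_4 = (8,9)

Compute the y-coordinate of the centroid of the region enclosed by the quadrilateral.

Apply Gauss's area formula. First the cross-terms c_i = x_i·y_{i+1} − x_{i+1}·y_i:
  -58, 16, 38, 8  ⇒  2A = 4, A = 2.
Then Σ (y_i + y_{i+1})·c_i = 64, so ȳ = 64 / (6·2) = 16/3.

16/3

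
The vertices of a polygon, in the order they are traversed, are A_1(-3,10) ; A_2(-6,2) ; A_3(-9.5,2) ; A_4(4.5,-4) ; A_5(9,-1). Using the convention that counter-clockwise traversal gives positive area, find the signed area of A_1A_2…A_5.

Apply the surveyor's formula: 2A = Σ (x_i·y_{i+1} − x_{i+1}·y_i), indices taken mod 5.
Cross-terms: 54, 7, 29, 31.5, 87  ⇒  Σ = 208.5
Signed area = Σ/2 = 104.25 (positive ⇒ counter-clockwise traversal).

104.25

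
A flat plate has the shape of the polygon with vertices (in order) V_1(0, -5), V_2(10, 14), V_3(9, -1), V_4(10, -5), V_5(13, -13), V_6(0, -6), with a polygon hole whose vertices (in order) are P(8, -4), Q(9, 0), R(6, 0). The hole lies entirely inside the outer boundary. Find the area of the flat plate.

126

Outer boundary:
V_1→V_2: (0)(14) − (10)(-5) = 50
V_2→V_3: (10)(-1) − (9)(14) = -136
V_3→V_4: (9)(-5) − (10)(-1) = -35
V_4→V_5: (10)(-13) − (13)(-5) = -65
V_5→V_6: (13)(-6) − (0)(-13) = -78
V_6→V_1: (0)(-5) − (0)(-6) = 0
Σ = -264
Area = |Σ|/2 = 132.
Hole:
P→Q: (8)(0) − (9)(-4) = 36
Q→R: (9)(0) − (6)(0) = 0
R→P: (6)(-4) − (8)(0) = -24
Σ = 12
Area = |Σ|/2 = 6.
Net area = 132 − 6 = 126.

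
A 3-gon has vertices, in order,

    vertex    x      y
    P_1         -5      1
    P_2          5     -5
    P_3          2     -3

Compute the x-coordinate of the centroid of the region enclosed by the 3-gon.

2/3

Apply the shoelace formula. First the cross-terms c_i = x_i·y_{i+1} − x_{i+1}·y_i:
  20, -5, -13  ⇒  2A = 2, A = 1.
Then Σ (x_i + x_{i+1})·c_i = 4, so x̄ = 4 / (6·1) = 2/3.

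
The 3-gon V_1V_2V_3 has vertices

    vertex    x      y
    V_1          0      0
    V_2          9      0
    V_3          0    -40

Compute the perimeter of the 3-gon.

90

|V_1V_2| = √((9)² + (0)²) = √81 = 9
|V_2V_3| = √((-9)² + (-40)²) = √1681 = 41
|V_3V_1| = √((0)² + (40)²) = √1600 = 40
Perimeter = 9 + 41 + 40 = 90.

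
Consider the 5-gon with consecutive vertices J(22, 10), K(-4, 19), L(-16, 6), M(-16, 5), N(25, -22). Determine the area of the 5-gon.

Apply the surveyor's formula: 2A = Σ (x_i·y_{i+1} − x_{i+1}·y_i), indices taken mod 5.
Σ = (458) + (280) + (16) + (227) + (734) = 1715
Area = |Σ|/2 = 857.5.

857.5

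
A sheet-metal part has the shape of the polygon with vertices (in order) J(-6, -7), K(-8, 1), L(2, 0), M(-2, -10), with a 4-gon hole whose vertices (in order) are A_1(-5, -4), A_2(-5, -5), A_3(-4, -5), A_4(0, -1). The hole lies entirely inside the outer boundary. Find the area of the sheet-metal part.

60.5

Outer boundary:
Apply the shoelace formula: 2A = Σ (x_i·y_{i+1} − x_{i+1}·y_i), indices taken mod 4.
J→K: (-6)(1) − (-8)(-7) = -62
K→L: (-8)(0) − (2)(1) = -2
L→M: (2)(-10) − (-2)(0) = -20
M→J: (-2)(-7) − (-6)(-10) = -46
Σ = -130
Area = |Σ|/2 = 65.
Hole:
Apply Gauss's area formula: 2A = Σ (x_i·y_{i+1} − x_{i+1}·y_i), indices taken mod 4.
Σ = (5) + (5) + (4) + (-5) = 9
Area = |Σ|/2 = 4.5.
Net area = 65 − 4.5 = 60.5.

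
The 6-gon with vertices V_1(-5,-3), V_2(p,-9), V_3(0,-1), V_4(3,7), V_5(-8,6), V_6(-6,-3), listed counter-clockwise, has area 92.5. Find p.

0

The doubled signed area Σ (x_i y_{i+1} − x_{i+1} y_i) is linear in p.
With p=0 it equals 185; the coefficient of p is 2 (from the two edges through V_2).
So 2·p + 185 = 2·92.5 = 185 ⇒ p = 0.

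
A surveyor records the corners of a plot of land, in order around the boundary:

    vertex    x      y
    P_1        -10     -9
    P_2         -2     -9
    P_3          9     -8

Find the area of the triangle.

Apply the surveyor's formula: 2A = Σ (x_i·y_{i+1} − x_{i+1}·y_i), indices taken mod 3.
P_1→P_2: (-10)(-9) − (-2)(-9) = 72
P_2→P_3: (-2)(-8) − (9)(-9) = 97
P_3→P_1: (9)(-9) − (-10)(-8) = -161
Σ = 8
Area = |Σ|/2 = 4.

4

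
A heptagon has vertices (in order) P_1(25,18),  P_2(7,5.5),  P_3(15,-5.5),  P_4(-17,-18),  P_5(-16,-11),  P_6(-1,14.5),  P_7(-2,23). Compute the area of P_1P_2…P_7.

Apply the shoelace formula: 2A = Σ (x_i·y_{i+1} − x_{i+1}·y_i), indices taken mod 7.
Σ = (11.5) + (-121) + (-363.5) + (-101) + (-243) + (6) + (-611) = -1422
Area = |Σ|/2 = 711.

711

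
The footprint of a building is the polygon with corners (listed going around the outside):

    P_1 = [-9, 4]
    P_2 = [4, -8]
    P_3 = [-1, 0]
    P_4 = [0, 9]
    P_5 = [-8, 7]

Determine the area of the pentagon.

Apply Gauss's area formula: 2A = Σ (x_i·y_{i+1} − x_{i+1}·y_i), indices taken mod 5.
Cross-terms: 56, -8, -9, 72, 31  ⇒  Σ = 142
Area = |Σ|/2 = 71.

71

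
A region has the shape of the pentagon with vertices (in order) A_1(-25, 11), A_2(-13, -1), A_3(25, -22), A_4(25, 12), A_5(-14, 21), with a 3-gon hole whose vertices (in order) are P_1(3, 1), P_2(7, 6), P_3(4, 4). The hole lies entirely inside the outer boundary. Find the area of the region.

Outer boundary:
Apply the shoelace formula: 2A = Σ (x_i·y_{i+1} − x_{i+1}·y_i), indices taken mod 5.
A_1→A_2: (-25)(-1) − (-13)(11) = 168
A_2→A_3: (-13)(-22) − (25)(-1) = 311
A_3→A_4: (25)(12) − (25)(-22) = 850
A_4→A_5: (25)(21) − (-14)(12) = 693
A_5→A_1: (-14)(11) − (-25)(21) = 371
Σ = 2393
Area = |Σ|/2 = 1196.5.
Hole:
Apply the shoelace (surveyor's) formula: 2A = Σ (x_i·y_{i+1} − x_{i+1}·y_i), indices taken mod 3.
P_1→P_2: (3)(6) − (7)(1) = 11
P_2→P_3: (7)(4) − (4)(6) = 4
P_3→P_1: (4)(1) − (3)(4) = -8
Σ = 7
Area = |Σ|/2 = 3.5.
Net area = 1196.5 − 3.5 = 1193.

1193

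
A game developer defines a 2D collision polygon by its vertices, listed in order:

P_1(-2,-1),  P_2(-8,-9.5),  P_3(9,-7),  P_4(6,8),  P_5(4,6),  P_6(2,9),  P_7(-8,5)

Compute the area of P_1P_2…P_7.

197.25

Σ = (11) + (141.5) + (114) + (4) + (24) + (82) + (18) = 394.5
Area = |Σ|/2 = 197.25.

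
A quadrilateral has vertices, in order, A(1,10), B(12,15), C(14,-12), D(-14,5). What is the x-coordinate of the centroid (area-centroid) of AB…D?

334/81

Apply the shoelace formula. First the cross-terms c_i = x_i·y_{i+1} − x_{i+1}·y_i:
  -105, -354, -98, -145  ⇒  2A = -702, A = -351.
Then Σ (x_i + x_{i+1})·c_i = -8684, so x̄ = -8684 / (6·(-351)) = 334/81.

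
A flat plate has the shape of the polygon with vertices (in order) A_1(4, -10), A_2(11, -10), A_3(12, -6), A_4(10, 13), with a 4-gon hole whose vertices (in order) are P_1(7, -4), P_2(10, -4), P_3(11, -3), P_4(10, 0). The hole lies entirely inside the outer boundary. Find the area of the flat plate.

Outer boundary:
Apply the shoelace formula: 2A = Σ (x_i·y_{i+1} − x_{i+1}·y_i), indices taken mod 4.
Cross-terms: 70, 54, 216, -152  ⇒  Σ = 188
Area = |Σ|/2 = 94.
Hole:
Apply the shoelace formula: 2A = Σ (x_i·y_{i+1} − x_{i+1}·y_i), indices taken mod 4.
P_1→P_2: (7)(-4) − (10)(-4) = 12
P_2→P_3: (10)(-3) − (11)(-4) = 14
P_3→P_4: (11)(0) − (10)(-3) = 30
P_4→P_1: (10)(-4) − (7)(0) = -40
Σ = 16
Area = |Σ|/2 = 8.
Net area = 94 − 8 = 86.

86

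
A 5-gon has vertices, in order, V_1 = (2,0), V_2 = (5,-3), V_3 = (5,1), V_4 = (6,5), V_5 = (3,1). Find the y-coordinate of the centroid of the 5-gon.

Apply the shoelace formula. First the cross-terms c_i = x_i·y_{i+1} − x_{i+1}·y_i:
  -6, 20, 19, -9, -2  ⇒  2A = 22, A = 11.
Then Σ (y_i + y_{i+1})·c_i = 36, so ȳ = 36 / (6·11) = 6/11.

6/11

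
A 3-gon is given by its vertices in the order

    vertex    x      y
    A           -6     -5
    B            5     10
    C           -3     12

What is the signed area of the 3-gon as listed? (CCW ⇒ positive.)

Apply the shoelace formula: 2A = Σ (x_i·y_{i+1} − x_{i+1}·y_i), indices taken mod 3.
A→B: (-6)(10) − (5)(-5) = -35
B→C: (5)(12) − (-3)(10) = 90
C→A: (-3)(-5) − (-6)(12) = 87
Σ = 142
Signed area = Σ/2 = 71 (positive ⇒ counter-clockwise traversal).

71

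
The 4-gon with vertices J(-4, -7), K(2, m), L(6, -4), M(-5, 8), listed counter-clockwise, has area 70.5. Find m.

-4

Write out the shoelace sum; only the two edges meeting at K involve m:
2·Area = [((-4)·m − 2·(-7)) + (2·(-4) − 6·m)] + 95
       = -10·m + 101 = 141
⇒ m = -4.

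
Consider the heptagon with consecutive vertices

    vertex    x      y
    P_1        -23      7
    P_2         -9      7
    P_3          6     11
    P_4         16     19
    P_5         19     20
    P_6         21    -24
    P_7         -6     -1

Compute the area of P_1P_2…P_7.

Σ = (-98) + (-141) + (-62) + (-41) + (-876) + (-165) + (-65) = -1448
Area = |Σ|/2 = 724.

724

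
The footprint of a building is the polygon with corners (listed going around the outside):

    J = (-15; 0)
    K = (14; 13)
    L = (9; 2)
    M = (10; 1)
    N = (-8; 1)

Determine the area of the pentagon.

131

Cross-terms: -195, -89, -11, 18, 15  ⇒  Σ = -262
Area = |Σ|/2 = 131.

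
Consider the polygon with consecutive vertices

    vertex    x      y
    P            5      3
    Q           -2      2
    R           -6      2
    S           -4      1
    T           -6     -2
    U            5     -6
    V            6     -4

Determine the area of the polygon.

Apply the shoelace formula: 2A = Σ (x_i·y_{i+1} − x_{i+1}·y_i), indices taken mod 7.
P→Q: (5)(2) − (-2)(3) = 16
Q→R: (-2)(2) − (-6)(2) = 8
R→S: (-6)(1) − (-4)(2) = 2
S→T: (-4)(-2) − (-6)(1) = 14
T→U: (-6)(-6) − (5)(-2) = 46
U→V: (5)(-4) − (6)(-6) = 16
V→P: (6)(3) − (5)(-4) = 38
Σ = 140
Area = |Σ|/2 = 70.

70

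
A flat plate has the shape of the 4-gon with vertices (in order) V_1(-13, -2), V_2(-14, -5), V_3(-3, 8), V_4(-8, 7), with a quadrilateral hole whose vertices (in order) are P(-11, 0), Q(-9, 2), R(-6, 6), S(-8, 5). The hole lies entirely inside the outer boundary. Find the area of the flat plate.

25.5

Outer boundary:
Apply the shoelace formula: 2A = Σ (x_i·y_{i+1} − x_{i+1}·y_i), indices taken mod 4.
Σ = (37) + (-127) + (43) + (107) = 60
Area = |Σ|/2 = 30.
Hole:
Apply the shoelace formula: 2A = Σ (x_i·y_{i+1} − x_{i+1}·y_i), indices taken mod 4.
Cross-terms: -22, -42, 18, 55  ⇒  Σ = 9
Area = |Σ|/2 = 4.5.
Net area = 30 − 4.5 = 25.5.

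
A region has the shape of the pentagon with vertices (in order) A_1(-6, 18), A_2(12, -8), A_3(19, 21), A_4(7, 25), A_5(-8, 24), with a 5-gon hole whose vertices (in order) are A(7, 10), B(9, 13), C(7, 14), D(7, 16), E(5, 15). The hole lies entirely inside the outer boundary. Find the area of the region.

Outer boundary:
Σ = (-168) + (404) + (328) + (368) + (0) = 932
Area = |Σ|/2 = 466.
Hole:
Apply Gauss's area formula: 2A = Σ (x_i·y_{i+1} − x_{i+1}·y_i), indices taken mod 5.
Cross-terms: 1, 35, 14, 25, -55  ⇒  Σ = 20
Area = |Σ|/2 = 10.
Net area = 466 − 10 = 456.

456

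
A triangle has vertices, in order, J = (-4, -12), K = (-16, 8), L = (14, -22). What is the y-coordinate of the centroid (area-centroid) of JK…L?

-26/3

Apply the shoelace (surveyor's) formula. First the cross-terms c_i = x_i·y_{i+1} − x_{i+1}·y_i:
  -224, 240, -256  ⇒  2A = -240, A = -120.
Then Σ (y_i + y_{i+1})·c_i = 6240, so ȳ = 6240 / (6·(-120)) = -26/3.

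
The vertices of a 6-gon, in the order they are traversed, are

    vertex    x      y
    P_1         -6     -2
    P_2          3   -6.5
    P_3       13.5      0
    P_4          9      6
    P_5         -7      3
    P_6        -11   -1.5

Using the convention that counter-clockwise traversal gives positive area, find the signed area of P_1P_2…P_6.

169.625

Apply Gauss's area formula: 2A = Σ (x_i·y_{i+1} − x_{i+1}·y_i), indices taken mod 6.
P_1→P_2: (-6)(-6.5) − (3)(-2) = 45
P_2→P_3: (3)(0) − (13.5)(-6.5) = 87.75
P_3→P_4: (13.5)(6) − (9)(0) = 81
P_4→P_5: (9)(3) − (-7)(6) = 69
P_5→P_6: (-7)(-1.5) − (-11)(3) = 43.5
P_6→P_1: (-11)(-2) − (-6)(-1.5) = 13
Σ = 339.25
Signed area = Σ/2 = 169.625 (positive ⇒ counter-clockwise traversal).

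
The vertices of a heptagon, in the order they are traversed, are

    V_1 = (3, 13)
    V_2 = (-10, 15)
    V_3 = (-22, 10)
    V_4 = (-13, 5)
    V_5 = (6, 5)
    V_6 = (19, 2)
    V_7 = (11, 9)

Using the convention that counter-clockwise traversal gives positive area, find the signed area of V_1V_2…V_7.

256

Σ = (175) + (230) + (20) + (-95) + (-83) + (149) + (116) = 512
Signed area = Σ/2 = 256 (positive ⇒ counter-clockwise traversal).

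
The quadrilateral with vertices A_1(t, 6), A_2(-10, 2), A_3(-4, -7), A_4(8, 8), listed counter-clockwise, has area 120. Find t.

Write out the shoelace sum; only the two edges meeting at A_1 involve t:
2·Area = [(8·6 − t·8) + (t·2 − (-10)·6)] + 102
       = -6·t + 210 = 240
⇒ t = -5.

-5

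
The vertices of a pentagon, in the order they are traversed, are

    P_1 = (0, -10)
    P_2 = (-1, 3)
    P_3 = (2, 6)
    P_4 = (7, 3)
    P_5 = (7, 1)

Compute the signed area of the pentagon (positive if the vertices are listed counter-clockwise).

-71

P_1→P_2: (0)(3) − (-1)(-10) = -10
P_2→P_3: (-1)(6) − (2)(3) = -12
P_3→P_4: (2)(3) − (7)(6) = -36
P_4→P_5: (7)(1) − (7)(3) = -14
P_5→P_1: (7)(-10) − (0)(1) = -70
Σ = -142
Signed area = Σ/2 = -71 (negative ⇒ clockwise traversal).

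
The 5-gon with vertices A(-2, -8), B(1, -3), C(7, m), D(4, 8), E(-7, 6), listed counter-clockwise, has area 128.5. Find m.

-6

The doubled signed area Σ (x_i y_{i+1} − x_{i+1} y_i) is linear in m.
With m=0 it equals 239; the coefficient of m is -3 (from the two edges through C).
So -3·m + 239 = 2·128.5 = 257 ⇒ m = -6.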